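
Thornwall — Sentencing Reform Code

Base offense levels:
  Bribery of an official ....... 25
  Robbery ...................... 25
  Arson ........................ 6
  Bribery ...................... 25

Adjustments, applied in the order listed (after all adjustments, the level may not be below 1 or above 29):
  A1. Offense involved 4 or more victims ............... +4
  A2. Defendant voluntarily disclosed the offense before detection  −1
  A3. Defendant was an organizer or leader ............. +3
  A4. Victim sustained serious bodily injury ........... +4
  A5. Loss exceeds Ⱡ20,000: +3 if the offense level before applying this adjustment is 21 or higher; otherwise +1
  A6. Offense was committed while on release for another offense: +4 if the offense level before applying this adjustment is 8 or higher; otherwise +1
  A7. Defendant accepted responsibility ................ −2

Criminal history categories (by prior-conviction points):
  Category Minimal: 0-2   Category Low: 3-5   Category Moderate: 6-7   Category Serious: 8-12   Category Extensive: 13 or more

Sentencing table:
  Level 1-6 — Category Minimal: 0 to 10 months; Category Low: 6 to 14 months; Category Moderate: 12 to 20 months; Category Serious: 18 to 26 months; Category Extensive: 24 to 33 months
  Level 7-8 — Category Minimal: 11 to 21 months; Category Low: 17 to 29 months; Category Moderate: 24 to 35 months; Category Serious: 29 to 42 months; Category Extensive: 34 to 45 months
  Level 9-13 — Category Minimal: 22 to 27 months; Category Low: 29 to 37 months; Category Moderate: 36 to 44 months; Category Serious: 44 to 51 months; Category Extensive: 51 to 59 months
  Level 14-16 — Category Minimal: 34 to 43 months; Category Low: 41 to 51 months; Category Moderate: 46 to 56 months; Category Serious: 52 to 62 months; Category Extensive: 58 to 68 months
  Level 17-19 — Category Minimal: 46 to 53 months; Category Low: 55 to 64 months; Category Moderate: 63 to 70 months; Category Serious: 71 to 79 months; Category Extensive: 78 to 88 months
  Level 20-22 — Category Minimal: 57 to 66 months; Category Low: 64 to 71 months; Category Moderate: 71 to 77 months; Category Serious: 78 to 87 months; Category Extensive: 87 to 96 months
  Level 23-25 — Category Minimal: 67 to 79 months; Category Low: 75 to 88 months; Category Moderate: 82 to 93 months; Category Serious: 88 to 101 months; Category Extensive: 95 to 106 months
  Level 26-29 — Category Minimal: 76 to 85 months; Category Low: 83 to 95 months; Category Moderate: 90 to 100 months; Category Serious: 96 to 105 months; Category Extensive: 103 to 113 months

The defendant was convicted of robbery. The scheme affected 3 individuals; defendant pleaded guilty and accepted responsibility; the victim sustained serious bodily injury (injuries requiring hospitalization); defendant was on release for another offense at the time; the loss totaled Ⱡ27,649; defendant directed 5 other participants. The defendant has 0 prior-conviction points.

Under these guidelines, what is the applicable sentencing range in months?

Base offense level for robbery: 25.
A3 applies: 25 + 3 = 28.
A4 applies: 28 + 4 = 32.
A5 applies (level before this adjustment is 32 ≥ 21, so +3): 32 + 3 = 35.
A6 applies (level before this adjustment is 35 ≥ 8, so +4): 35 + 4 = 39.
A7 applies: 39 − 2 = 37.
Level 37 exceeds the maximum of 29; capped at 29.
Final offense level: 29.
Criminal history: 0 prior points → Category Minimal (0-2).
Level 29 falls in the 26-29 band.
Grid: Level 26-29 × Category Minimal = 76-85 months.

76-85 months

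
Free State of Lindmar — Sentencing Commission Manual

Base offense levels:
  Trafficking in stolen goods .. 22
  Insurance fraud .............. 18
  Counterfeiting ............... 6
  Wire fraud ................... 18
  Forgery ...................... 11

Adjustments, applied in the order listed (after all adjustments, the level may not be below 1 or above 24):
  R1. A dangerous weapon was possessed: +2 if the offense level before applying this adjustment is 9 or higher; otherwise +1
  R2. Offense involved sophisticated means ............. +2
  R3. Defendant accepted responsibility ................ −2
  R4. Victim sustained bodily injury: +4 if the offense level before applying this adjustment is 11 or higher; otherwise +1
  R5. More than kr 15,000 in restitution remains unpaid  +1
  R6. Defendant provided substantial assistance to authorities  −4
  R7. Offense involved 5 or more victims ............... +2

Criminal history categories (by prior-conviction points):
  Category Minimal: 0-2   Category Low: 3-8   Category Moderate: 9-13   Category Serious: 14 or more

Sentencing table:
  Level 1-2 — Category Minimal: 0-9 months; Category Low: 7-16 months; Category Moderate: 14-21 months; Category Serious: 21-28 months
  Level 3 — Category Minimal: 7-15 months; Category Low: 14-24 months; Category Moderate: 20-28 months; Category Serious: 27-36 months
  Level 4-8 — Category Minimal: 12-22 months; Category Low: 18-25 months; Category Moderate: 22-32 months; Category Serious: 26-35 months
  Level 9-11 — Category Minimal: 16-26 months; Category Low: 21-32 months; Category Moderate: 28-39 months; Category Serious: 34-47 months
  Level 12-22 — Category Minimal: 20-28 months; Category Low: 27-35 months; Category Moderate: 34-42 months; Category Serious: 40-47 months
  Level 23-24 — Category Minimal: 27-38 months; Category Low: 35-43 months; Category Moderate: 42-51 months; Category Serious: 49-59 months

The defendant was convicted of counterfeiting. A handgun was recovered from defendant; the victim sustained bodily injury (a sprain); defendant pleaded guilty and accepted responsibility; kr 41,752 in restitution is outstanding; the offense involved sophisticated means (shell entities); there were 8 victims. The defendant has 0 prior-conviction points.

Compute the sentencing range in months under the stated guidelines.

Base offense level for counterfeiting: 6.
R1 applies (level before this adjustment is 6 < 9, so +1): 6 + 1 = 7.
R2 applies: 7 + 2 = 9.
R3 applies: 9 − 2 = 7.
R4 applies (level before this adjustment is 7 < 11, so +1): 7 + 1 = 8.
R5 applies: 8 + 1 = 9.
R6 does not apply.
R7 applies: 9 + 2 = 11.
Final offense level: 11.
Criminal history: 0 prior points → Category Minimal (0-2).
Level 11 falls in the 9-11 band.
Grid: Level 9-11 × Category Minimal = 16-26 months.

16-26 months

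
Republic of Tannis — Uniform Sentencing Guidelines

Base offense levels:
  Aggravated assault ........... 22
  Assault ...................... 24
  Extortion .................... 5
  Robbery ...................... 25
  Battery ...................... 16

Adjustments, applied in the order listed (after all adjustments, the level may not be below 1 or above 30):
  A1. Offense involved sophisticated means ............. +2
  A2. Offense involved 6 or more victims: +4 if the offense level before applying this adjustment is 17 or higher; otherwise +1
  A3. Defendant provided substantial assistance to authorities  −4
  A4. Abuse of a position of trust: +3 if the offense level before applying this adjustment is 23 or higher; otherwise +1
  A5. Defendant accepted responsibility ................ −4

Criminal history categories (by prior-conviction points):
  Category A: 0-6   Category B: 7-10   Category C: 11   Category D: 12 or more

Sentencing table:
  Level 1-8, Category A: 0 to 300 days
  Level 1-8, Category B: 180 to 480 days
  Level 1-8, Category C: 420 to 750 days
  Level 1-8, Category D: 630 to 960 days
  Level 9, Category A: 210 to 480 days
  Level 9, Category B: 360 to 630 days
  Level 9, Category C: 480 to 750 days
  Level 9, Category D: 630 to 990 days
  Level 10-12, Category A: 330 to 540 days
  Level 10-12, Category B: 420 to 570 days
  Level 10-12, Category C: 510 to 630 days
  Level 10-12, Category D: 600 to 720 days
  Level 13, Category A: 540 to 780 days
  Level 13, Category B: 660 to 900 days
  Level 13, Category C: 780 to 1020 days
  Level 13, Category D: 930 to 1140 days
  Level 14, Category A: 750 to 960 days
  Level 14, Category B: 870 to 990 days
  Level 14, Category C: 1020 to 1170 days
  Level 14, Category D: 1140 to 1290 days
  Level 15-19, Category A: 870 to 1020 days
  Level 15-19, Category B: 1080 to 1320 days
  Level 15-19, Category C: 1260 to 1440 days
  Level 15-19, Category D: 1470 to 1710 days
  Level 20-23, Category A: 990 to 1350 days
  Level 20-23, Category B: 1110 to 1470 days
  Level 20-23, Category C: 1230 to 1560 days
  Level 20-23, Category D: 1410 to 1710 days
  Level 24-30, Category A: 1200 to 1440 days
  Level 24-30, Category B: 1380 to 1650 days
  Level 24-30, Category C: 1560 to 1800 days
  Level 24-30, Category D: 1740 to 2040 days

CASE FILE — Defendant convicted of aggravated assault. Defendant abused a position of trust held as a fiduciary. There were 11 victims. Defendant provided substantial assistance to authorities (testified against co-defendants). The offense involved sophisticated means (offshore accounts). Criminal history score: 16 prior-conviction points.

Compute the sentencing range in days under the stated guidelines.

1740-2040 days

Base offense level for aggravated assault: 22.
A1 applies: 22 + 2 = 24.
A2 applies (level before this adjustment is 24 ≥ 17, so +4): 24 + 4 = 28.
A3 applies: 28 − 4 = 24.
A4 applies (level before this adjustment is 24 ≥ 23, so +3): 24 + 3 = 27.
A5 does not apply.
Final offense level: 27.
Criminal history: 16 prior points → Category D (12+).
Level 27 falls in the 24-30 band.
Grid: Level 24-30 × Category D = 1740-2040 days.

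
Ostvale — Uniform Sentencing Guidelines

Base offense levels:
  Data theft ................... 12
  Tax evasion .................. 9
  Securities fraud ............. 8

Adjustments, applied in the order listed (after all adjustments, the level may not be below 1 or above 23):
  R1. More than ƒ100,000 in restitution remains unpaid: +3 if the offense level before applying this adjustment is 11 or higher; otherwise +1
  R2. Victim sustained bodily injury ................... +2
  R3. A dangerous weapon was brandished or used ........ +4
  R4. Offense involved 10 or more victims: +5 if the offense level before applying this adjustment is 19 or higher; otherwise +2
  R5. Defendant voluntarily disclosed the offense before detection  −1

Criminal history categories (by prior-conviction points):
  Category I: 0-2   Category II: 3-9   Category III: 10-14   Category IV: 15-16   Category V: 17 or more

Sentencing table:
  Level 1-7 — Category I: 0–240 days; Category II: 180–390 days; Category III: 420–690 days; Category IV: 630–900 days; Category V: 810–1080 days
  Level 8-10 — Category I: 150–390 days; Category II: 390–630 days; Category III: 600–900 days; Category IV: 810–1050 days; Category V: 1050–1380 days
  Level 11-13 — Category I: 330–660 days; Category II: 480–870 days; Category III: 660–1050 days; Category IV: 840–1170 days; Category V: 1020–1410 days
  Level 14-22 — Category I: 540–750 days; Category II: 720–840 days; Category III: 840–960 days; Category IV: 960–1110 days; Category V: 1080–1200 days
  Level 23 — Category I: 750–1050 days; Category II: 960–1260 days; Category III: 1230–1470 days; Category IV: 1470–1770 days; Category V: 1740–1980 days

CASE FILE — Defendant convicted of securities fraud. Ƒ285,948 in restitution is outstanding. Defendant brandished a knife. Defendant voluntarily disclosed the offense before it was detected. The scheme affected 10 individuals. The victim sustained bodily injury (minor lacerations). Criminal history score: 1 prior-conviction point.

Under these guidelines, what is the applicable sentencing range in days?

Base offense level for securities fraud: 8.
R1 applies (level before this adjustment is 8 < 11, so +1): 8 + 1 = 9.
R2 applies: 9 + 2 = 11.
R3 applies: 11 + 4 = 15.
R4 applies (level before this adjustment is 15 < 19, so +2): 15 + 2 = 17.
R5 applies: 17 − 1 = 16.
Final offense level: 16.
Criminal history: 1 prior point → Category I (0-2).
Level 16 falls in the 14-22 band.
Grid: Level 14-22 × Category I = 540-750 days.

540-750 days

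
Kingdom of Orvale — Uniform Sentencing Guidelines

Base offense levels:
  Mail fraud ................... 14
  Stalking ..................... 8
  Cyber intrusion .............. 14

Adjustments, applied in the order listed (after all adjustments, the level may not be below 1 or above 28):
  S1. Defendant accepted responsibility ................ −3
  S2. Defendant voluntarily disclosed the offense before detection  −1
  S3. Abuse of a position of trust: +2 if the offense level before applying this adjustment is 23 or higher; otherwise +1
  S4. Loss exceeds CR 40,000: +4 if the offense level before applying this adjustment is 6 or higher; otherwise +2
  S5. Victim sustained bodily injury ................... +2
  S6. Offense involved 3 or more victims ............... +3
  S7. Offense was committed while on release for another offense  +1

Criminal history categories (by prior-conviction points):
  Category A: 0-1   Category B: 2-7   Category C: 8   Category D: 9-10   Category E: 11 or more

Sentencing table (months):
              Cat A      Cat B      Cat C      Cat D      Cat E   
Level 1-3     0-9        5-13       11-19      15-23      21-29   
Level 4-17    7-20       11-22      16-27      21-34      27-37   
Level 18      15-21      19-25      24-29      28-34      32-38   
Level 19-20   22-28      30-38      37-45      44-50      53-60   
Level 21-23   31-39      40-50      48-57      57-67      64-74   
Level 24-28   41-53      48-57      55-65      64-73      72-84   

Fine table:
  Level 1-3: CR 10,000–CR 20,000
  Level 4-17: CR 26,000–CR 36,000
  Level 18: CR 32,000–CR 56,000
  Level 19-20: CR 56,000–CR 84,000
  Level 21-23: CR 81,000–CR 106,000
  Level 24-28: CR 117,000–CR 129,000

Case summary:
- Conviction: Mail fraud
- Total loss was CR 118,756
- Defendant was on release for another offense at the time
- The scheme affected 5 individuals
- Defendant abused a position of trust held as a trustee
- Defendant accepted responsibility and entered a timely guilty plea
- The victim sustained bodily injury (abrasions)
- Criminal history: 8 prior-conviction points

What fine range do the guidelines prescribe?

CR 81,000–CR 106,000

Base offense level for mail fraud: 14.
S1 applies: 14 − 3 = 11.
S2 does not apply.
S3 applies (level before this adjustment is 11 < 23, so +1): 11 + 1 = 12.
S4 applies (level before this adjustment is 12 ≥ 6, so +4): 12 + 4 = 16.
S5 applies: 16 + 2 = 18.
S6 applies: 18 + 3 = 21.
S7 applies: 21 + 1 = 22.
Final offense level: 22.
Level 22 falls in the 21-23 band.
Fine table: Level 21-23 → CR 81,000–CR 106,000.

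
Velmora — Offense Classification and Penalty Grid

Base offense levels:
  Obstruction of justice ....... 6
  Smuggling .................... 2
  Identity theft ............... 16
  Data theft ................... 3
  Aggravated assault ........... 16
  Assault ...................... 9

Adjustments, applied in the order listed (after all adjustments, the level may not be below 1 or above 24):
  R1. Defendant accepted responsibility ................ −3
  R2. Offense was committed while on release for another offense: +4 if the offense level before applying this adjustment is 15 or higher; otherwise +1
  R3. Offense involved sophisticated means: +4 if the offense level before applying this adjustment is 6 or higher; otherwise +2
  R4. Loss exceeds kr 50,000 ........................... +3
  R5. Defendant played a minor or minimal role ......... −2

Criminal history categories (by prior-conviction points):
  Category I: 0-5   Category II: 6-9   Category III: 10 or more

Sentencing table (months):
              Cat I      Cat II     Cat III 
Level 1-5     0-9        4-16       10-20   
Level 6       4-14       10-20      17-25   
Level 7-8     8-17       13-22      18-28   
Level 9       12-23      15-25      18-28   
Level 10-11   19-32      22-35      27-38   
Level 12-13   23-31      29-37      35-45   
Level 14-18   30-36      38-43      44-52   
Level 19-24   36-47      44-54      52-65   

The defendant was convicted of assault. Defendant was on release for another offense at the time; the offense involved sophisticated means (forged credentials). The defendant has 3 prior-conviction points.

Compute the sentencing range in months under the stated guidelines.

30-36 months

Base offense level for assault: 9.
R2 applies (level before this adjustment is 9 < 15, so +1): 9 + 1 = 10.
R3 applies (level before this adjustment is 10 ≥ 6, so +4): 10 + 4 = 14.
R4 does not apply.
Final offense level: 14.
Criminal history: 3 prior points → Category I (0-5).
Level 14 falls in the 14-18 band.
Grid: Level 14-18 × Category I = 30-36 months.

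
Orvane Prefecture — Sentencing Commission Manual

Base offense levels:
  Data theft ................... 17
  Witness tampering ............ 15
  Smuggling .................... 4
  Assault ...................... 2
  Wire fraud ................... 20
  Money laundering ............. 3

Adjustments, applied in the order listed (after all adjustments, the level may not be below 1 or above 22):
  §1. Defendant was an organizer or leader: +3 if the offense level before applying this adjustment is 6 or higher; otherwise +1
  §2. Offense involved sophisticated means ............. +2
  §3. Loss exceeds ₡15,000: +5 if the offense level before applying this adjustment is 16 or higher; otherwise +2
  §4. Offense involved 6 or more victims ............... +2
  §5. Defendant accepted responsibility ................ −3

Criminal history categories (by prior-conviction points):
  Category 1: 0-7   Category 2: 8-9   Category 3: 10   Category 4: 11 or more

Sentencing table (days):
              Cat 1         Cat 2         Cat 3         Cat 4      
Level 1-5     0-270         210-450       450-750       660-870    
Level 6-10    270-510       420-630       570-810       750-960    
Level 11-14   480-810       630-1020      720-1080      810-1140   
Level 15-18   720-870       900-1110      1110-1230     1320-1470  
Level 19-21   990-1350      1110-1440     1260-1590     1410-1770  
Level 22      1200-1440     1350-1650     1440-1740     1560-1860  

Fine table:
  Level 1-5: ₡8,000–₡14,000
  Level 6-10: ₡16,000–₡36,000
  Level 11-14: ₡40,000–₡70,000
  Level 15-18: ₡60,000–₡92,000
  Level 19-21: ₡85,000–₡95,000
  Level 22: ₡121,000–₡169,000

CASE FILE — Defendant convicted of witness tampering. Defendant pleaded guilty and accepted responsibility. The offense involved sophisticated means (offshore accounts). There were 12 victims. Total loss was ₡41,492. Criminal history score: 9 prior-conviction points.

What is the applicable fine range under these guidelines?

₡85,000–₡95,000

Base offense level for witness tampering: 15.
§2 applies: 15 + 2 = 17.
§3 applies (level before this adjustment is 17 ≥ 16, so +5): 17 + 5 = 22.
§4 applies: 22 + 2 = 24.
§5 applies: 24 − 3 = 21.
Final offense level: 21.
Level 21 falls in the 19-21 band.
Fine table: Level 19-21 → ₡85,000–₡95,000.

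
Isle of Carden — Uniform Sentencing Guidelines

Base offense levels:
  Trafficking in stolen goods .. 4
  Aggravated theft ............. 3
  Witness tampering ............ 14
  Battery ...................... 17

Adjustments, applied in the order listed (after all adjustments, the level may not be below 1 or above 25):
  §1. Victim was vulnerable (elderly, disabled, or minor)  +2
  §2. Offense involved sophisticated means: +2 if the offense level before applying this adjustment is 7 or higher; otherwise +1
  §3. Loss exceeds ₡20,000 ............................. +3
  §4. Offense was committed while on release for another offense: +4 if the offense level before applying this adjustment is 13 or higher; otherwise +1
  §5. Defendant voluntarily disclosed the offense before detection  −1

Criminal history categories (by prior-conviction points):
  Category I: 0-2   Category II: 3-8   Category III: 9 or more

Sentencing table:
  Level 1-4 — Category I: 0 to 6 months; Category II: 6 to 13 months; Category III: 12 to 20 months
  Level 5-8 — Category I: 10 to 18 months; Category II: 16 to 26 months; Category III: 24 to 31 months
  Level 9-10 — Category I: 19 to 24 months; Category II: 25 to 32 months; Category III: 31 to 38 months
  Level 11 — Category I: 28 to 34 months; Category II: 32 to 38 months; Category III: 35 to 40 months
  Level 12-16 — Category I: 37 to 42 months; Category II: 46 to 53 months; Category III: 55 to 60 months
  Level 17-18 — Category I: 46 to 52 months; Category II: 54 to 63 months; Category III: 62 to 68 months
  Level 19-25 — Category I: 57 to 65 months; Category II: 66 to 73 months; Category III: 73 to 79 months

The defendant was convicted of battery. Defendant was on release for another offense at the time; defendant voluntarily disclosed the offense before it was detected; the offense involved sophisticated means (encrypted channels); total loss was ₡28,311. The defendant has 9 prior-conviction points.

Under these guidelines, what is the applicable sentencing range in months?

Base offense level for battery: 17.
§2 applies (level before this adjustment is 17 ≥ 7, so +2): 17 + 2 = 19.
§3 applies: 19 + 3 = 22.
§4 applies (level before this adjustment is 22 ≥ 13, so +4): 22 + 4 = 26.
§5 applies: 26 − 1 = 25.
Final offense level: 25.
Criminal history: 9 prior points → Category III (9+).
Level 25 falls in the 19-25 band.
Grid: Level 19-25 × Category III = 73-79 months.

73-79 months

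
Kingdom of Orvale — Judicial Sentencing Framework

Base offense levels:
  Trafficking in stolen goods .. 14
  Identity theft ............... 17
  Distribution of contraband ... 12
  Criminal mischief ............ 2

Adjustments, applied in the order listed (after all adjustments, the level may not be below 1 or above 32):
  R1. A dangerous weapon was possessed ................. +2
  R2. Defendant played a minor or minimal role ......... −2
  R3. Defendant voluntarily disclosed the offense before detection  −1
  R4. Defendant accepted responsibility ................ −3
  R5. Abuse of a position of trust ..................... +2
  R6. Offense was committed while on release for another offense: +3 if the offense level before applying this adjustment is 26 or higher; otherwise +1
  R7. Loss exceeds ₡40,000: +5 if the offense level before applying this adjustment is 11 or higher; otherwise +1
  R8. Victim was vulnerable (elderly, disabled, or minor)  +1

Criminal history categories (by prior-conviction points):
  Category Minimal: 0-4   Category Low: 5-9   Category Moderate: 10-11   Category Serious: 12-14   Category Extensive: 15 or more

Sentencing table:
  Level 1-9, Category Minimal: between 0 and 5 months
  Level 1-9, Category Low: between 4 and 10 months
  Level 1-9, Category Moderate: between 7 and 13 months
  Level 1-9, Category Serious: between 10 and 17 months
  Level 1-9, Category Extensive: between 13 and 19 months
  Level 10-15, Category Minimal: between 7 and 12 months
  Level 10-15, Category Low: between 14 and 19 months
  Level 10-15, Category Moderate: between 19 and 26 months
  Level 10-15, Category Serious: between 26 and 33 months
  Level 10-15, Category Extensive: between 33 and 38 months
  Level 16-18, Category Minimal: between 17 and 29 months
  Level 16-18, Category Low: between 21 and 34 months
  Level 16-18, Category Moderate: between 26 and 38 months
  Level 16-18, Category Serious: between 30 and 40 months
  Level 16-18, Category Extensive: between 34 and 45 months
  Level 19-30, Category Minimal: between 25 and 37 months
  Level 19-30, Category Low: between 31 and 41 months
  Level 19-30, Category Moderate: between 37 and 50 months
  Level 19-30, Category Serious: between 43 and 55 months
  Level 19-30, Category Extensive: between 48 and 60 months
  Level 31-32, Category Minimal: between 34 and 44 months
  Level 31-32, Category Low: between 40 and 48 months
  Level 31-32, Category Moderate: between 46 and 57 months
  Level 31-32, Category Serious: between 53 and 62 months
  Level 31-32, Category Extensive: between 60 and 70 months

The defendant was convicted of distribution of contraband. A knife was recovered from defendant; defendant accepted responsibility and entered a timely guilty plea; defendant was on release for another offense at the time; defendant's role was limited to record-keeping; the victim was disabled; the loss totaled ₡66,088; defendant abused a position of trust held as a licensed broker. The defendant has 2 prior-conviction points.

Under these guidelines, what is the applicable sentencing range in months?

Base offense level for distribution of contraband: 12.
R1 applies: 12 + 2 = 14.
R2 applies: 14 − 2 = 12.
R3 does not apply.
R4 applies: 12 − 3 = 9.
R5 applies: 9 + 2 = 11.
R6 applies (level before this adjustment is 11 < 26, so +1): 11 + 1 = 12.
R7 applies (level before this adjustment is 12 ≥ 11, so +5): 12 + 5 = 17.
R8 applies: 17 + 1 = 18.
Final offense level: 18.
Criminal history: 2 prior points → Category Minimal (0-4).
Level 18 falls in the 16-18 band.
Grid: Level 16-18 × Category Minimal = 17-29 months.

17-29 months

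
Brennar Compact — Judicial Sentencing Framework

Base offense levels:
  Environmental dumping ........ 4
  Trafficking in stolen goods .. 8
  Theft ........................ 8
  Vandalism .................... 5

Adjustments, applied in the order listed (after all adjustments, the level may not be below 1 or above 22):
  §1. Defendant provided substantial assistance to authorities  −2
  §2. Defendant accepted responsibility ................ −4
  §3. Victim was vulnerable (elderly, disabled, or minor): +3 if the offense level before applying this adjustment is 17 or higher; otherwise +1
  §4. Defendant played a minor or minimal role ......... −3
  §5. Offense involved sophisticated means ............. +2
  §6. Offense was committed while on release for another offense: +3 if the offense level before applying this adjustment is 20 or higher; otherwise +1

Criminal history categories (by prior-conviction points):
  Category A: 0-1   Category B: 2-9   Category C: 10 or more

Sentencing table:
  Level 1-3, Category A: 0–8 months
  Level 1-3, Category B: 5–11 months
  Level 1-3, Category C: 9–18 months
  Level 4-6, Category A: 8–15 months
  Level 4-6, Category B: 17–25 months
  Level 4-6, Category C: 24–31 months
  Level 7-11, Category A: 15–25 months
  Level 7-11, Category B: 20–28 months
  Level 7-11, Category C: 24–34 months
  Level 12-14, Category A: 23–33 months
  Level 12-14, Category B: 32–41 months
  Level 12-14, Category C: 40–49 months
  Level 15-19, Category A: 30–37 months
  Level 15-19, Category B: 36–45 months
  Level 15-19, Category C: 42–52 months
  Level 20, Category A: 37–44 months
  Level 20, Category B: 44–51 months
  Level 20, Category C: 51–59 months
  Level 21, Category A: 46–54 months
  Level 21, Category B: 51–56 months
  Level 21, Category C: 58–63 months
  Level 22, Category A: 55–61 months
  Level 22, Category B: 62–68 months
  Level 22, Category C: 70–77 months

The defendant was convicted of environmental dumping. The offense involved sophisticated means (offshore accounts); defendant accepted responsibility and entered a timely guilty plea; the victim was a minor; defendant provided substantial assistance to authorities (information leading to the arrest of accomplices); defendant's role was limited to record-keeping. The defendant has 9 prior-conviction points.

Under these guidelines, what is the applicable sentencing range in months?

5-11 months

Base offense level for environmental dumping: 4.
§1 applies: 4 − 2 = 2.
§2 applies: 2 − 4 = -2.
§3 applies (level before this adjustment is -2 < 17, so +1): -2 + 1 = -1.
§4 applies: -1 − 3 = -4.
§5 applies: -4 + 2 = -2.
Level -2 is below the minimum of 1; floored at 1.
Final offense level: 1.
Criminal history: 9 prior points → Category B (2-9).
Level 1 falls in the 1-3 band.
Grid: Level 1-3 × Category B = 5-11 months.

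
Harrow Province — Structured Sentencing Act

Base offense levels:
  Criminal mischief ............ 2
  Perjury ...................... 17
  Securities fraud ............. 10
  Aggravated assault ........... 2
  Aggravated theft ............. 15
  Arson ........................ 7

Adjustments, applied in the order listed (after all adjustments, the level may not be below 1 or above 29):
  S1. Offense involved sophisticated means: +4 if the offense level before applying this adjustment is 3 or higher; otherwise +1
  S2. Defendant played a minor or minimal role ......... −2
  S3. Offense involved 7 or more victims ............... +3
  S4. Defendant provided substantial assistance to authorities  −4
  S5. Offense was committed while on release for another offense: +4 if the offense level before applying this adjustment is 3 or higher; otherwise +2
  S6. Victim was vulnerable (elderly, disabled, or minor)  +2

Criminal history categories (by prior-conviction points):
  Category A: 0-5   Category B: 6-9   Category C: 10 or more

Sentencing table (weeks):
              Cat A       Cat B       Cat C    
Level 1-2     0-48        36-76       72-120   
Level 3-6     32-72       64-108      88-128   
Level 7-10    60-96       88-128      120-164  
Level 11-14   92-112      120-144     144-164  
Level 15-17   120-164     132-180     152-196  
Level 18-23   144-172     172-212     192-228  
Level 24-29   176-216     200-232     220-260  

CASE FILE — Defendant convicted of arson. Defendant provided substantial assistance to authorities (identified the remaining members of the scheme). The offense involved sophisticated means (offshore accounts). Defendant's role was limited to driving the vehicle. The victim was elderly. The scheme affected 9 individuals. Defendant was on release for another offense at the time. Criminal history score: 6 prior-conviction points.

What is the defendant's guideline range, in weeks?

120-144 weeks

Base offense level for arson: 7.
S1 applies (level before this adjustment is 7 ≥ 3, so +4): 7 + 4 = 11.
S2 applies: 11 − 2 = 9.
S3 applies: 9 + 3 = 12.
S4 applies: 12 − 4 = 8.
S5 applies (level before this adjustment is 8 ≥ 3, so +4): 8 + 4 = 12.
S6 applies: 12 + 2 = 14.
Final offense level: 14.
Criminal history: 6 prior points → Category B (6-9).
Level 14 falls in the 11-14 band.
Grid: Level 11-14 × Category B = 120-144 weeks.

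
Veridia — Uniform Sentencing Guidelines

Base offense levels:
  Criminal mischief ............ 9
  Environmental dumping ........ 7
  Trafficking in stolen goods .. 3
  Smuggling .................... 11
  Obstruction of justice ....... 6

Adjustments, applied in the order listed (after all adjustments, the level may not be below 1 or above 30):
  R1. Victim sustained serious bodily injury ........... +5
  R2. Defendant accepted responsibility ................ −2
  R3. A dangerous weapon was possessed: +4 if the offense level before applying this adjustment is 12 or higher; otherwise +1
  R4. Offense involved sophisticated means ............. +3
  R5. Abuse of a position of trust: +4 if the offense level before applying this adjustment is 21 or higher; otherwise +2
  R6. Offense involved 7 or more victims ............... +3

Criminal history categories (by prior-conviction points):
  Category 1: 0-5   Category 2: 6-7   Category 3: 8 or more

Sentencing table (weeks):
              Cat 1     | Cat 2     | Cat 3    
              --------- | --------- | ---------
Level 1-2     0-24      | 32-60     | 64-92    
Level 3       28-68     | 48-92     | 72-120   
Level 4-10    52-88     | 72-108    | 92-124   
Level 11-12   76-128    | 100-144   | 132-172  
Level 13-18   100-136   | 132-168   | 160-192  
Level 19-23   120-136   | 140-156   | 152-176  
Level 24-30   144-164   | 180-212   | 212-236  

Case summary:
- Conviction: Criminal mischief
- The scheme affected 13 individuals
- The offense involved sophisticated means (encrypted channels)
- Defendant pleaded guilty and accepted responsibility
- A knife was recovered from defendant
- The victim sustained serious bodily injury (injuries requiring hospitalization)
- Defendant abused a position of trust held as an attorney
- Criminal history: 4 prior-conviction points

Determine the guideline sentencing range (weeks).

144-164 weeks

Base offense level for criminal mischief: 9.
R1 applies: 9 + 5 = 14.
R2 applies: 14 − 2 = 12.
R3 applies (level before this adjustment is 12 ≥ 12, so +4): 12 + 4 = 16.
R4 applies: 16 + 3 = 19.
R5 applies (level before this adjustment is 19 < 21, so +2): 19 + 2 = 21.
R6 applies: 21 + 3 = 24.
Final offense level: 24.
Criminal history: 4 prior points → Category 1 (0-5).
Level 24 falls in the 24-30 band.
Grid: Level 24-30 × Category 1 = 144-164 weeks.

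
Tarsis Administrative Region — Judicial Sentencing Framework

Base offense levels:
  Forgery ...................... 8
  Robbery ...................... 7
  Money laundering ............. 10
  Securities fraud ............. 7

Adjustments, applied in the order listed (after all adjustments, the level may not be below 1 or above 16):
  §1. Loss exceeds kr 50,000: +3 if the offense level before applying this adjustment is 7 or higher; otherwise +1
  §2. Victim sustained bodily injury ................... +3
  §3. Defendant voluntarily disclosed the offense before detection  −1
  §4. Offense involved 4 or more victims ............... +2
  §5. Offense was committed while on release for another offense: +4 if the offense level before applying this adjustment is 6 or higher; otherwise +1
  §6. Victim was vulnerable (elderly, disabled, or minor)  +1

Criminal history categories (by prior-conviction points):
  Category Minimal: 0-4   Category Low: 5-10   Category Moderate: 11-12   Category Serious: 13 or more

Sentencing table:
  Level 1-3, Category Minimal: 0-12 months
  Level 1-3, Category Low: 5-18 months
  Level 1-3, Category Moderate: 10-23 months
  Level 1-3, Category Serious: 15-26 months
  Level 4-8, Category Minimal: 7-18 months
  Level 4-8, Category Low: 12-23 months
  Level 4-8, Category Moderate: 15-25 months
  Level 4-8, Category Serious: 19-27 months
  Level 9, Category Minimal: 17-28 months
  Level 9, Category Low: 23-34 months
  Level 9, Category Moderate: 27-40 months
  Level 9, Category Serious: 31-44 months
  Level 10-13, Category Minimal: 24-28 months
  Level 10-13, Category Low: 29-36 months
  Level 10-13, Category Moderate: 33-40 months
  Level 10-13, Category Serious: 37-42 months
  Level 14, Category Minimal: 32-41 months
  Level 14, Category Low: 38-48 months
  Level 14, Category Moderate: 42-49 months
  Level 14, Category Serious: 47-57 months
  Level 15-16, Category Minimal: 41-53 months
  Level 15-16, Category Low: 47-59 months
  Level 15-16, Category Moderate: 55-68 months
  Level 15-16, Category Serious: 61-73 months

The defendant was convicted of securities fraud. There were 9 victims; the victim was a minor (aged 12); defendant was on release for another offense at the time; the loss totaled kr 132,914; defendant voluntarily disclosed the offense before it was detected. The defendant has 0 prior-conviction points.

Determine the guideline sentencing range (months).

Base offense level for securities fraud: 7.
§1 applies (level before this adjustment is 7 ≥ 7, so +3): 7 + 3 = 10.
§3 applies: 10 − 1 = 9.
§4 applies: 9 + 2 = 11.
§5 applies (level before this adjustment is 11 ≥ 6, so +4): 11 + 4 = 15.
§6 applies: 15 + 1 = 16.
Final offense level: 16.
Criminal history: 0 prior points → Category Minimal (0-4).
Level 16 falls in the 15-16 band.
Grid: Level 15-16 × Category Minimal = 41-53 months.

41-53 months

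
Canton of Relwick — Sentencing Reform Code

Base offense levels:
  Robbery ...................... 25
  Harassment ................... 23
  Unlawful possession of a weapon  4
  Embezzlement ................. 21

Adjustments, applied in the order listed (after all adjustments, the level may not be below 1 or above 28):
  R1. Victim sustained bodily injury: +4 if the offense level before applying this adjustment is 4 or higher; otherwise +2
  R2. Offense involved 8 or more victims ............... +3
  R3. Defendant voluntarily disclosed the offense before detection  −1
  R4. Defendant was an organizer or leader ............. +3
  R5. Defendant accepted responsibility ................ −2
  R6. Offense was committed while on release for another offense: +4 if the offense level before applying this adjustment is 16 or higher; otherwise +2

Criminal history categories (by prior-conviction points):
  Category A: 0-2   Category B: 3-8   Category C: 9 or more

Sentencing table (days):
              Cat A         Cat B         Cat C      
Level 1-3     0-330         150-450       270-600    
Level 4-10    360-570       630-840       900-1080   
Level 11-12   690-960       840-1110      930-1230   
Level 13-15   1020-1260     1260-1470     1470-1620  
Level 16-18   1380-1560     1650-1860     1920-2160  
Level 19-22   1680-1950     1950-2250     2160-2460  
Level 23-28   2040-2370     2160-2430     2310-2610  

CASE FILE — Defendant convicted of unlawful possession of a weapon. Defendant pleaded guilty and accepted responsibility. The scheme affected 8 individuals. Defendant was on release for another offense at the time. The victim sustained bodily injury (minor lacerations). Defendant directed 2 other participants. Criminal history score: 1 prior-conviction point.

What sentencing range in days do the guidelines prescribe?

Base offense level for unlawful possession of a weapon: 4.
R1 applies (level before this adjustment is 4 ≥ 4, so +4): 4 + 4 = 8.
R2 applies: 8 + 3 = 11.
R3 does not apply.
R4 applies: 11 + 3 = 14.
R5 applies: 14 − 2 = 12.
R6 applies (level before this adjustment is 12 < 16, so +2): 12 + 2 = 14.
Final offense level: 14.
Criminal history: 1 prior point → Category A (0-2).
Level 14 falls in the 13-15 band.
Grid: Level 13-15 × Category A = 1020-1260 days.

1020-1260 days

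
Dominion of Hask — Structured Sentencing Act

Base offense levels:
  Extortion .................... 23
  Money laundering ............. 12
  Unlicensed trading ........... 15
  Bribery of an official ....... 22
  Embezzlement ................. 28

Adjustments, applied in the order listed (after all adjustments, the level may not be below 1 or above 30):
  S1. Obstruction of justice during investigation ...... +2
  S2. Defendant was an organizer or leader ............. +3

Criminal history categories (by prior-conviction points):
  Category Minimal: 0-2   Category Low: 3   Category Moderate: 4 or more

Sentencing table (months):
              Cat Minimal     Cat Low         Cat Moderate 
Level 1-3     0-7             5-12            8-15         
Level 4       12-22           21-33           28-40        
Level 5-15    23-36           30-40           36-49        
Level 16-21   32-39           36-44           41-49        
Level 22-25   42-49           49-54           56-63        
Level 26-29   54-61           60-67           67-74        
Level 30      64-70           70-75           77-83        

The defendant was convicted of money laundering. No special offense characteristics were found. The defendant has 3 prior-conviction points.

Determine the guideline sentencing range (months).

Base offense level for money laundering: 12.
Final offense level: 12.
Criminal history: 3 prior points → Category Low (3).
Level 12 falls in the 5-15 band.
Grid: Level 5-15 × Category Low = 30-40 months.

30-40 months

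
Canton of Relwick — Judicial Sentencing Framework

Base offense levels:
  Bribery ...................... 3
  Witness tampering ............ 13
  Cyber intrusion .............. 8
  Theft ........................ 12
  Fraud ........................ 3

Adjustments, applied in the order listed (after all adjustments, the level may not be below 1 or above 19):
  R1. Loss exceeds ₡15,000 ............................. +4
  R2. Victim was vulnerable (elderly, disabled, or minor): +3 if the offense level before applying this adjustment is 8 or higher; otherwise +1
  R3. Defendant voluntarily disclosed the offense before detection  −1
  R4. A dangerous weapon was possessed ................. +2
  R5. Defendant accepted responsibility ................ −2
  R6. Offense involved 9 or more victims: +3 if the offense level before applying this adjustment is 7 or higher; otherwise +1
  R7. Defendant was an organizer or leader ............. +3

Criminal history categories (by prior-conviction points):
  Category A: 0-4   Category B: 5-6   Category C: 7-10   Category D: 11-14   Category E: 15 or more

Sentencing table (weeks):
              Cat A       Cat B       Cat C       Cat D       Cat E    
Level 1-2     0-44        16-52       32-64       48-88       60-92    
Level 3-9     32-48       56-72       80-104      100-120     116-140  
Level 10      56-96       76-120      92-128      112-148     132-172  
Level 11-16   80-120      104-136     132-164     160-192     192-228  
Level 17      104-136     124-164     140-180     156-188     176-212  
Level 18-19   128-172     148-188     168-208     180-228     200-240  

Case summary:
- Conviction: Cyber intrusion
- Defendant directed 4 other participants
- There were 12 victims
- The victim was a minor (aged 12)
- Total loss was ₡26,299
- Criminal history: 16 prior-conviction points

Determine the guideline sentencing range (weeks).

200-240 weeks

Base offense level for cyber intrusion: 8.
R1 applies: 8 + 4 = 12.
R2 applies (level before this adjustment is 12 ≥ 8, so +3): 12 + 3 = 15.
R3 does not apply.
R4 does not apply.
R5 does not apply.
R6 applies (level before this adjustment is 15 ≥ 7, so +3): 15 + 3 = 18.
R7 applies: 18 + 3 = 21.
Level 21 exceeds the maximum of 19; capped at 19.
Final offense level: 19.
Criminal history: 16 prior points → Category E (15+).
Level 19 falls in the 18-19 band.
Grid: Level 18-19 × Category E = 200-240 weeks.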